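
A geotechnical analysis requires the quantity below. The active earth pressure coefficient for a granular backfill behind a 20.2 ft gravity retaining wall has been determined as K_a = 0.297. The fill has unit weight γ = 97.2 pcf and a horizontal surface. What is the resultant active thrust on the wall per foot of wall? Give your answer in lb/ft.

P = ½ K_a γ H² = 0.5 × 0.297 × 97.2 × 20.2² = 5890 lb/ft.

5890 lb/ft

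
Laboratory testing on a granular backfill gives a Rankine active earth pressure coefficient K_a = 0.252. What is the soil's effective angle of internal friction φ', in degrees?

36.7°

K_a = tan²(45° − φ/2) ⇒ 45° − φ/2 = arctan(√0.252) = 26.66°.
φ = 2(45° − 26.66°) = 36.69°.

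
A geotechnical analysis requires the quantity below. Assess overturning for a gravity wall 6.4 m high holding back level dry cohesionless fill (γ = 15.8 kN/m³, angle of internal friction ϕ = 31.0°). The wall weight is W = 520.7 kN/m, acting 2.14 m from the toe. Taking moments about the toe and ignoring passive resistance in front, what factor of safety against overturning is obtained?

5.04

K_a = tan²(45° − 31.0°/2) = 0.3201.
P_a = ½K_aγH² = 0.5×0.3201×15.8×6.4² = 103.6 kN/m, acting at H/3 = 2.133 m above the base.
Overturning moment M_o = P_a × H/3 = 103.6 × 2.133 = 221.0.
Resisting moment M_r = W × 2.14 = 520.7 × 2.14 = 1114.
FS_overturning = M_r/M_o = 1114/221.0 = 5.043.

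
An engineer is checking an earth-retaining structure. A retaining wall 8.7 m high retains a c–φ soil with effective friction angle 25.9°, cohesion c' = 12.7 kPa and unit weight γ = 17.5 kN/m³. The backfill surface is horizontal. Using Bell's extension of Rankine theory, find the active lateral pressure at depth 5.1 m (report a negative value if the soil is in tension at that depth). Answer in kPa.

19.1 kPa

K_a = (1 − sin φ)/(1 + sin φ) = 0.3920.
σ_a = K_a γ z − 2c√K_a = 0.3920×17.5×5.1 − 2×12.7×0.6261 = 19.08 kPa.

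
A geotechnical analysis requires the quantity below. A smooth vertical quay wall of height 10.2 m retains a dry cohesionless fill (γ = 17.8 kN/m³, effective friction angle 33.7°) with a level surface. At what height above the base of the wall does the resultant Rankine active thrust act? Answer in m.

K_a = 0.2863.
The pressure distribution is triangular, so the resultant acts at H/3 above the base = 10.2/3 = 3.400 m.

3.40 m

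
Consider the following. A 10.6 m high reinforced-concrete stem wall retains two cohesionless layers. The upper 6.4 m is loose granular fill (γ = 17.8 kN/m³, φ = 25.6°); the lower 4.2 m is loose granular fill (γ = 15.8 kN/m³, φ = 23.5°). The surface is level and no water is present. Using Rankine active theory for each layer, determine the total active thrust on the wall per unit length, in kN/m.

K_a1 = tan²(45°−25.6°/2) = 0.3966; K_a2 = tan²(45°−23.5°/2) = 0.4298.
Layer 1: σ at base = K_a1 γ₁ h₁ = 45.18 kPa; P₁ = ½×45.18×6.4 = 144.6.
Layer 2: σ_v at top = γ₁h₁ = 113.9; σ_h top = K_a2×113.9 = 48.97; σ_h base = K_a2×(113.9+15.8×4.2) = 77.49.
P₂ = ½(48.97+77.49)×4.2 = 265.6. Total P_a = 144.6+265.6 = 410.1 kN/m.

410 kN/m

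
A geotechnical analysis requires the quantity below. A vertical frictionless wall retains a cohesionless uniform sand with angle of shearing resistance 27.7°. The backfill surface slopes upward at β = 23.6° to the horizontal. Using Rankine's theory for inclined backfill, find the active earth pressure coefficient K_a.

K_a = cos β · (cos β − √(cos²β − cos²φ)) / (cos β + √(cos²β − cos²φ)).
cos β = 0.9164, cos φ = 0.8854, √(cos²β − cos²φ) = 0.2362.
K_a = 0.9164 × (0.9164 − 0.2362)/(0.9164 + 0.2362) = 0.5408.

0.541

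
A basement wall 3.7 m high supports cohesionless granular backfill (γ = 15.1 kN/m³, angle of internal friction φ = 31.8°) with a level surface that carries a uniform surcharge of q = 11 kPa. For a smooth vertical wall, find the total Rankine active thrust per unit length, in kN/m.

K_a = tan²(45° − φ/2) = 0.3098.
Soil triangle: ½ K_a γ H² = 0.5×0.3098×15.1×3.7² = 32.02 kN/m.
Surcharge rectangle: K_a q H = 0.3098×11×3.7 = 12.61 kN/m.
Total = 32.02 + 12.61 = 44.63 kN/m.

44.6 kN/m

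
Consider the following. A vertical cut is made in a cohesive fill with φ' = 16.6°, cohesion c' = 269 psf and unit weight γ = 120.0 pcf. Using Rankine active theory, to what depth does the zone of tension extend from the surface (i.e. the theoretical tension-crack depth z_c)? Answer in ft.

6.01 ft

K_a = tan²(45° − 16.6°/2) = 0.5556; √K_a = 0.7454.
The active pressure is zero where K_a γ z = 2c√K_a, so z_c = 2c/(γ√K_a) = 2×269/(120.0×0.7454) = 6.015 ft.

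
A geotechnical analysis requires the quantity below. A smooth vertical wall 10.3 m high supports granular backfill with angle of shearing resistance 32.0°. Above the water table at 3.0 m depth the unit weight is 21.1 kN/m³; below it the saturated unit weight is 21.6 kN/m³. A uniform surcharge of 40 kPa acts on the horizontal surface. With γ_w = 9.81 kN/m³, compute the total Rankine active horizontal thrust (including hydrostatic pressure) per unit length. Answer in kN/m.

K_a = tan²(45° − φ/2) = 0.3073.
γ' = 21.6 − 9.81 = 11.79 kN/m³. h₂ = H − d_w = 7.3 m.
σ'_h: at surface K_a·q = 12.29; at WT K_a(q+γd_w) = 31.74; at base K_a(q+γd_w+γ'h₂) = 58.18 kPa.
P₁ = ½(12.29+31.74)×3.0 = 66.05; P₂ = ½(31.74+58.18)×7.3 = 328.2; P_w = ½γ_w h₂² = 261.4.
Total = 66.05+328.2+261.4 = 655.7 kN/m.

656 kN/m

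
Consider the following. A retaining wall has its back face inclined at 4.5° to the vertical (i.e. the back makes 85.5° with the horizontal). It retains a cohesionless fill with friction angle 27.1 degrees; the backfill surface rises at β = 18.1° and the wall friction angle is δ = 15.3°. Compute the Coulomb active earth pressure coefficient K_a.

K_a = sin²(α+φ) / [sin²α · sin(α−δ) · (1 + √{sin(φ+δ)sin(φ−β) / (sin(α−δ)sin(α+β))})²].
With α = 85.5°, φ = 27.1°, δ = 15.3°, β = 18.1°: K_a = 0.5079.

0.508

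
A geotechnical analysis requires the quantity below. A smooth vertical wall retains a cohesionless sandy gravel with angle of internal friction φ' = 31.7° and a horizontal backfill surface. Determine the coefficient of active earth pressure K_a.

K_a = tan²(45° − φ/2) = tan²(29.15°) = 0.3111.

0.311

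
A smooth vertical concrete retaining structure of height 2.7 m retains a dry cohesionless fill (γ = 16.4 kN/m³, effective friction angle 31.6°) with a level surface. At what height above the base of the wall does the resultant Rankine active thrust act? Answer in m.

K_a = 0.3123.
The pressure distribution is triangular, so the resultant acts at H/3 above the base = 2.7/3 = 0.9000 m.

0.900 m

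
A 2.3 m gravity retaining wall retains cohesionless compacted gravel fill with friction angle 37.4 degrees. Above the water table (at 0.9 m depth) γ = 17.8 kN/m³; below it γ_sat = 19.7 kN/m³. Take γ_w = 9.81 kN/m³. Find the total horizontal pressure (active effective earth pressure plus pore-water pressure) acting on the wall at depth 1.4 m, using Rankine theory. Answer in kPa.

K_a = (1 − sin φ)/(1 + sin φ) = 0.2443.
γ' = 19.7 − 9.81 = 9.890 kN/m³.
Effective vertical stress at 1.4 m: σ'_v = 17.8×0.9 + 9.890×0.500 = 20.96 kPa.
σ'_h = K_a σ'_v = 0.2443 × 20.96 = 5.121 kPa; u = γ_w × 0.500 = 4.905 kPa.
Total σ_h = 5.121 + 4.905 = 10.03 kPa.

10.0 kPa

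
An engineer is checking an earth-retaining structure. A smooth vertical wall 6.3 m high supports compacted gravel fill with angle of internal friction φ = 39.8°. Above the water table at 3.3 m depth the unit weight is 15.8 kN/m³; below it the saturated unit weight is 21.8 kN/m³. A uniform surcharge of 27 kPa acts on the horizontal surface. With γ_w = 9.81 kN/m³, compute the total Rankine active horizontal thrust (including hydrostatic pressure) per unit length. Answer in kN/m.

147 kN/m

K_a = tan²(45° − φ/2) = 0.2194.
γ' = 21.8 − 9.81 = 11.99 kN/m³. h₂ = H − d_w = 3.0 m.
σ'_h: at surface K_a·q = 5.925; at WT K_a(q+γd_w) = 17.37; at base K_a(q+γd_w+γ'h₂) = 25.26 kPa.
P₁ = ½(5.925+17.37)×3.3 = 38.43; P₂ = ½(17.37+25.26)×3.0 = 63.94; P_w = ½γ_w h₂² = 44.14.
Total = 38.43+63.94+44.14 = 146.5 kN/m.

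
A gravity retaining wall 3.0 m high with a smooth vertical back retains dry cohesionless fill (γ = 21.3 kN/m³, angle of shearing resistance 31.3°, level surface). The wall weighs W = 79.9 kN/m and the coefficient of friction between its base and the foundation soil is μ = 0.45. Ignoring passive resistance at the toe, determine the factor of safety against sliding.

1.19

K_a = tan²(45° − 31.3°/2) = 0.3162.
P_a = ½K_aγH² = 0.5×0.3162×21.3×3.0² = 30.31 kN/m, acting at H/3 = 1.000 m above the base.
FS_sliding = μW / P_a = 0.45×79.9 / 30.31 = 1.186.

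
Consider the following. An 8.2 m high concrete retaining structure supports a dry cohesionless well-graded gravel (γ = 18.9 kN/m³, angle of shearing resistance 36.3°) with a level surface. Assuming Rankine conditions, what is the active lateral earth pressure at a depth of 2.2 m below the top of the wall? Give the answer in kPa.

10.7 kPa

K_a = (1 − sin φ)/(1 + sin φ) = 0.2563.
σ_h = K_a γ z = 0.2563 × 18.9 × 2.2 = 10.66 kPa.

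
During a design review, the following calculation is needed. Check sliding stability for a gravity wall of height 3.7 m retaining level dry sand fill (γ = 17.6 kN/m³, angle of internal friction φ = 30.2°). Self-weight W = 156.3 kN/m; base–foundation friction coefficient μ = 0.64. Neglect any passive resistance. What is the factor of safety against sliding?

K_a = tan²(45° − 30.2°/2) = 0.3307.
P_a = ½K_aγH² = 0.5×0.3307×17.6×3.7² = 39.83 kN/m, acting at H/3 = 1.233 m above the base.
FS_sliding = μW / P_a = 0.64×156.3 / 39.83 = 2.511.

2.51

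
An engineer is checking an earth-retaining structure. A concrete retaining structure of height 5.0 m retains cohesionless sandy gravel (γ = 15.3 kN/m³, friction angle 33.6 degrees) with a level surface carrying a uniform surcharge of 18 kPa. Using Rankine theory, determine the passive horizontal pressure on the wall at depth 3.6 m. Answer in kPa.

254 kPa

K_p = (1 + sin φ)/(1 − sin φ) = 3.478.
σ_v = γz + q = 15.3 × 3.6 + 18 = 73.08 kPa.
σ_h = K_p σ_v = 3.478 × 73.08 = 254.2 kPa.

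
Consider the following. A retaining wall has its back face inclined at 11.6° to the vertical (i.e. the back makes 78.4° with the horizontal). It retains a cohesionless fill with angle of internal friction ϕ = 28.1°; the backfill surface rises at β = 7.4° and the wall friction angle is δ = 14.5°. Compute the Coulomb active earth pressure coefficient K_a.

K_a = sin²(α+φ) / [sin²α · sin(α−δ) · (1 + √{sin(φ+δ)sin(φ−β) / (sin(α−δ)sin(α+β))})²].
With α = 78.4°, φ = 28.1°, δ = 14.5°, β = 7.4°: K_a = 0.4637.

0.464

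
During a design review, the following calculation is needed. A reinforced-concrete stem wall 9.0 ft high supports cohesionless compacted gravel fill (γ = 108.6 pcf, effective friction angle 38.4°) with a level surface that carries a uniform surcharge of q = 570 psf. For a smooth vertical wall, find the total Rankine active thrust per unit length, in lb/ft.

K_a = tan²(45° − φ/2) = 0.2337.
Soil triangle: ½ K_a γ H² = 0.5×0.2337×108.6×9.0² = 1028 lb/ft.
Surcharge rectangle: K_a q H = 0.2337×570×9.0 = 1199 lb/ft.
Total = 1028 + 1199 = 2227 lb/ft.

2230 lb/ft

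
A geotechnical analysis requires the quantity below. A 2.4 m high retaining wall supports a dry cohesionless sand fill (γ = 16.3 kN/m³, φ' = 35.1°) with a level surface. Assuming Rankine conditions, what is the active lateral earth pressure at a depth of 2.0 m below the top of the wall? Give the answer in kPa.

8.80 kPa

K_a = (1 − sin φ)/(1 + sin φ) = 0.2698.
σ_h = K_a γ z = 0.2698 × 16.3 × 2.0 = 8.797 kPa.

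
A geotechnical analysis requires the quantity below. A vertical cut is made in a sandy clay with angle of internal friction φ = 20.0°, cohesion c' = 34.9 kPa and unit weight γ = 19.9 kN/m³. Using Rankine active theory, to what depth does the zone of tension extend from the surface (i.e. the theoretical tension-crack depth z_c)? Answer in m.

K_a = tan²(45° − 20.0°/2) = 0.4903; √K_a = 0.7002.
The active pressure is zero where K_a γ z = 2c√K_a, so z_c = 2c/(γ√K_a) = 2×34.9/(19.9×0.7002) = 5.009 m.

5.01 m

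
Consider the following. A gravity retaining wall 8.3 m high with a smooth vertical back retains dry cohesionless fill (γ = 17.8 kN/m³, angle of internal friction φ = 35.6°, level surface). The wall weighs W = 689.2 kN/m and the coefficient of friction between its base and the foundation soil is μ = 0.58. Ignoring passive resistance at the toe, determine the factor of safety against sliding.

K_a = tan²(45° − 35.6°/2) = 0.2641.
P_a = ½K_aγH² = 0.5×0.2641×17.8×8.3² = 161.9 kN/m, acting at H/3 = 2.767 m above the base.
FS_sliding = μW / P_a = 0.58×689.2 / 161.9 = 2.468.

2.47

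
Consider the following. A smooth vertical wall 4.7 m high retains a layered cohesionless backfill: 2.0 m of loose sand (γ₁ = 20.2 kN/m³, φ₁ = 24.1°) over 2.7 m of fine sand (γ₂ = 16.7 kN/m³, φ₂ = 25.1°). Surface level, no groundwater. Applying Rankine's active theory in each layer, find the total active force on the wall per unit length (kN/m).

K_a1 = tan²(45°−24.1°/2) = 0.4201; K_a2 = tan²(45°−25.1°/2) = 0.4043.
Layer 1: σ at base = K_a1 γ₁ h₁ = 16.97 kPa; P₁ = ½×16.97×2.0 = 16.97.
Layer 2: σ_v at top = γ₁h₁ = 40.40; σ_h top = K_a2×40.40 = 16.33; σ_h base = K_a2×(40.40+16.7×2.7) = 34.56.
P₂ = ½(16.33+34.56)×2.7 = 68.71. Total P_a = 16.97+68.71 = 85.68 kN/m.

85.7 kN/m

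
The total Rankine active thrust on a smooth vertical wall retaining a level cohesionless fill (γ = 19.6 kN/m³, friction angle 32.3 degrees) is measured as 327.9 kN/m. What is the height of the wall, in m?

10.5 m

K_a = 0.3035. P_a = ½ K_a γ H² ⇒ H = √(2P_a/(K_a γ)).
H = √(2×327.9/(0.3035×19.6)) = 10.50 m.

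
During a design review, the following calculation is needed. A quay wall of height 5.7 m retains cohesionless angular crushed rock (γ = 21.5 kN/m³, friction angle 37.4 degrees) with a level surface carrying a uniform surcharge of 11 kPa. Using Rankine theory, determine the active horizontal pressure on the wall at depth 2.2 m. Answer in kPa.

14.2 kPa

K_a = (1 − sin φ)/(1 + sin φ) = 0.2443.
σ_v = γz + q = 21.5 × 2.2 + 11 = 58.30 kPa.
σ_h = K_a σ_v = 0.2443 × 58.30 = 14.24 kPa.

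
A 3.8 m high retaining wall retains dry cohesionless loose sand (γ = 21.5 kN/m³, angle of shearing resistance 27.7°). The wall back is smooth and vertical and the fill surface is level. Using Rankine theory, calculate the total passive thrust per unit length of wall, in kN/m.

K_p = tan²(45° + φ/2) = 2.737.
P_p = ½ K_p γ H² = 0.5 × 2.737 × 21.5 × 3.8² = 424.9 kN/m.

425 kN/m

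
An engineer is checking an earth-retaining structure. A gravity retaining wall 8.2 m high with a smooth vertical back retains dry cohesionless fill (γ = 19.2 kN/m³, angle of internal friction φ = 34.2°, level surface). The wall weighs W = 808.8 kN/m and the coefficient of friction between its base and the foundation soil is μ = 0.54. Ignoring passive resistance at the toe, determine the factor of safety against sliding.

K_a = tan²(45° − 34.2°/2) = 0.2803.
P_a = ½K_aγH² = 0.5×0.2803×19.2×8.2² = 181.0 kN/m, acting at H/3 = 2.733 m above the base.
FS_sliding = μW / P_a = 0.54×808.8 / 181.0 = 2.414.

2.41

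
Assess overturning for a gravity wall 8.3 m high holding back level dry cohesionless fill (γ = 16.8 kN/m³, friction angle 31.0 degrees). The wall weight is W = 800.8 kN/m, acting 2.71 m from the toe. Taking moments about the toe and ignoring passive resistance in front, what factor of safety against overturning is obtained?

4.23

K_a = tan²(45° − 31.0°/2) = 0.3201.
P_a = ½K_aγH² = 0.5×0.3201×16.8×8.3² = 185.2 kN/m, acting at H/3 = 2.767 m above the base.
Overturning moment M_o = P_a × H/3 = 185.2 × 2.767 = 512.5.
Resisting moment M_r = W × 2.71 = 800.8 × 2.71 = 2170.
FS_overturning = M_r/M_o = 2170/512.5 = 4.235.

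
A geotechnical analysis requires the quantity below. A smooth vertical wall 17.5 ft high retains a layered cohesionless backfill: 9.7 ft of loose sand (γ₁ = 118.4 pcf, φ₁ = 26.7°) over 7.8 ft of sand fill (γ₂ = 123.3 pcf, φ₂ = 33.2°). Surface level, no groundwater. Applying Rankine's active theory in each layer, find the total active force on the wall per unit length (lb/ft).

5830 lb/ft

K_a1 = tan²(45°−26.7°/2) = 0.3800; K_a2 = tan²(45°−33.2°/2) = 0.2924.
Layer 1: σ at base = K_a1 γ₁ h₁ = 436.4 psf; P₁ = ½×436.4×9.7 = 2116.
Layer 2: σ_v at top = γ₁h₁ = 1148; σ_h top = K_a2×1148 = 335.8; σ_h base = K_a2×(1148+123.3×7.8) = 616.9.
P₂ = ½(335.8+616.9)×7.8 = 3716. Total P_a = 2116+3716 = 5832 lb/ft.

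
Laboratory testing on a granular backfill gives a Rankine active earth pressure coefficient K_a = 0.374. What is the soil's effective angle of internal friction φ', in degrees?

27.1°

K_a = tan²(45° − φ/2) ⇒ 45° − φ/2 = arctan(√0.374) = 31.45°.
φ = 2(45° − 31.45°) = 27.10°.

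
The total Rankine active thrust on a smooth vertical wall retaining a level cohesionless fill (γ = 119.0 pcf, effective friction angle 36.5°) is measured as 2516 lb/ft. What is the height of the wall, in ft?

12.9 ft

K_a = 0.2541. P_a = ½ K_a γ H² ⇒ H = √(2P_a/(K_a γ)).
H = √(2×2516/(0.2541×119.0)) = 12.90 ft.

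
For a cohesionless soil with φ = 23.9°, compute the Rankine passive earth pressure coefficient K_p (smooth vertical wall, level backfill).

K_p = (1 + sin φ)/(1 − sin φ) = tan²(45° + 23.9°/2) = 2.362.

2.36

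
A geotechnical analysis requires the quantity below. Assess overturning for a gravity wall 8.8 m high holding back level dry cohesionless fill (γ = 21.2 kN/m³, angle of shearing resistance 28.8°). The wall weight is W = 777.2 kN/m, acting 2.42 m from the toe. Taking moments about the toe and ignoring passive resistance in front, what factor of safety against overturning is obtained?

K_a = tan²(45° − 28.8°/2) = 0.3498.
P_a = ½K_aγH² = 0.5×0.3498×21.2×8.8² = 287.1 kN/m, acting at H/3 = 2.933 m above the base.
Overturning moment M_o = P_a × H/3 = 287.1 × 2.933 = 842.2.
Resisting moment M_r = W × 2.42 = 777.2 × 2.42 = 1881.
FS_overturning = M_r/M_o = 1881/842.2 = 2.233.

2.23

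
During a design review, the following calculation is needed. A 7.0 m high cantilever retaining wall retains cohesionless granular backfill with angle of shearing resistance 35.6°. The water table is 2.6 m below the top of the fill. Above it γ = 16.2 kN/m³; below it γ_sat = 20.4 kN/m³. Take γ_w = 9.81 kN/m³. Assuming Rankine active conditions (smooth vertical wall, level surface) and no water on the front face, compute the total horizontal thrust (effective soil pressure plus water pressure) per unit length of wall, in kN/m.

185 kN/m

K_a = tan²(45° − φ/2) = 0.2641.
γ' = 20.4 − 9.81 = 10.59 kN/m³. Depth below WT = 4.4 m.
σ'_h at WT = K_a γ d_w = 11.12 kPa; at base = 11.12 + K_a γ' × 4.4 = 23.43 kPa.
P₁ (0–2.6 m) = ½×11.12×2.6 = 14.46. P₂ (2.6–7.0 m) = ½(11.12+23.43)×4.4 = 76.03.
P_w = ½ γ_w h₂² = 0.5×9.81×4.4² = 94.96. Total = 14.46+76.03+94.96 = 185.4 kN/m.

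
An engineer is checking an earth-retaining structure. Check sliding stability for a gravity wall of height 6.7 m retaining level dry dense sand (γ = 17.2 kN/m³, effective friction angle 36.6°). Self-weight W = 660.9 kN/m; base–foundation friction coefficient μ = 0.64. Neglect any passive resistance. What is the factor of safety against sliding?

K_a = tan²(45° − 36.6°/2) = 0.2530.
P_a = ½K_aγH² = 0.5×0.2530×17.2×6.7² = 97.65 kN/m, acting at H/3 = 2.233 m above the base.
FS_sliding = μW / P_a = 0.64×660.9 / 97.65 = 4.331.

4.33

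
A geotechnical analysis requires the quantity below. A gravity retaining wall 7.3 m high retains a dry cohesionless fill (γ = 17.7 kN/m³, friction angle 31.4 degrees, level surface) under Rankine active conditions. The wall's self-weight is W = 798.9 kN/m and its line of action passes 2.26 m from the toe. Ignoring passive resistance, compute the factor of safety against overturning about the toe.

5.00

K_a = tan²(45° − 31.4°/2) = 0.3149.
P_a = ½K_aγH² = 0.5×0.3149×17.7×7.3² = 148.5 kN/m, acting at H/3 = 2.433 m above the base.
Overturning moment M_o = P_a × H/3 = 148.5 × 2.433 = 361.4.
Resisting moment M_r = W × 2.26 = 798.9 × 2.26 = 1806.
FS_overturning = M_r/M_o = 1806/361.4 = 4.996.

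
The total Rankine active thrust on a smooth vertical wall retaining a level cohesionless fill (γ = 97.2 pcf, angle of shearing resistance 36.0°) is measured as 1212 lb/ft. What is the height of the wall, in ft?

K_a = 0.2596. P_a = ½ K_a γ H² ⇒ H = √(2P_a/(K_a γ)).
H = √(2×1212/(0.2596×97.2)) = 9.801 ft.

9.80 ft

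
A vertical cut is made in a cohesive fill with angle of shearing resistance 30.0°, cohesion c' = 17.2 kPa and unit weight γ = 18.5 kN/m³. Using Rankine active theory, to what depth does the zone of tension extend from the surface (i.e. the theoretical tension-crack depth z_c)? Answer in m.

3.22 m

K_a = tan²(45° − 30.0°/2) = 0.3333; √K_a = 0.5774.
The active pressure is zero where K_a γ z = 2c√K_a, so z_c = 2c/(γ√K_a) = 2×17.2/(18.5×0.5774) = 3.221 m.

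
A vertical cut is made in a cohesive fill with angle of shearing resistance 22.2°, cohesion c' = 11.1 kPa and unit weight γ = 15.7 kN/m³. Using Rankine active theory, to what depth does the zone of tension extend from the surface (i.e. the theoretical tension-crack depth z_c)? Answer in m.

2.10 m

K_a = tan²(45° − 22.2°/2) = 0.4515; √K_a = 0.6720.
The active pressure is zero where K_a γ z = 2c√K_a, so z_c = 2c/(γ√K_a) = 2×11.1/(15.7×0.6720) = 2.104 m.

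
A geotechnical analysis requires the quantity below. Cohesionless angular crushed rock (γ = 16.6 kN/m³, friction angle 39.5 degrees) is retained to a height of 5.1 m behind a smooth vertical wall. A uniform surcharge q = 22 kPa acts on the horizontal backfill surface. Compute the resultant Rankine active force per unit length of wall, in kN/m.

K_a = tan²(45° − φ/2) = 0.2224.
Soil triangle: ½ K_a γ H² = 0.5×0.2224×16.6×5.1² = 48.02 kN/m.
Surcharge rectangle: K_a q H = 0.2224×22×5.1 = 24.96 kN/m.
Total = 48.02 + 24.96 = 72.98 kN/m.

73.0 kN/m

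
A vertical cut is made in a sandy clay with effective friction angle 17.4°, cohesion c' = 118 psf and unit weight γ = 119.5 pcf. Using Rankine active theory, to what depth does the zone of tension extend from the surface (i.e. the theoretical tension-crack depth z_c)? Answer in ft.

2.69 ft

K_a = tan²(45° − 17.4°/2) = 0.5396; √K_a = 0.7346.
The active pressure is zero where K_a γ z = 2c√K_a, so z_c = 2c/(γ√K_a) = 2×118/(119.5×0.7346) = 2.688 ft.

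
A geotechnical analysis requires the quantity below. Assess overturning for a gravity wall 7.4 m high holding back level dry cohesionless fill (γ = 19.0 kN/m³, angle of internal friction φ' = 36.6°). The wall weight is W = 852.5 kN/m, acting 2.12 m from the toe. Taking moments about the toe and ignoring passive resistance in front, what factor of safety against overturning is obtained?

K_a = tan²(45° − 36.6°/2) = 0.2530.
P_a = ½K_aγH² = 0.5×0.2530×19.0×7.4² = 131.6 kN/m, acting at H/3 = 2.467 m above the base.
Overturning moment M_o = P_a × H/3 = 131.6 × 2.467 = 324.6.
Resisting moment M_r = W × 2.12 = 852.5 × 2.12 = 1807.
FS_overturning = M_r/M_o = 1807/324.6 = 5.568.

5.57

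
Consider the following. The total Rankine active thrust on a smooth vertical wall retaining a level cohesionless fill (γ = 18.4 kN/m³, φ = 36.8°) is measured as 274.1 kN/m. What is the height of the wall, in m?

K_a = 0.2508. P_a = ½ K_a γ H² ⇒ H = √(2P_a/(K_a γ)).
H = √(2×274.1/(0.2508×18.4)) = 10.90 m.

10.9 m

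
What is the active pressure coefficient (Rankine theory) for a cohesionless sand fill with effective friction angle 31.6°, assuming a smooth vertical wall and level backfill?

K_a = (1 − sin φ)/(1 + sin φ) = (1 − sin 31.6°)/(1 + sin 31.6°) = 0.3123.

0.312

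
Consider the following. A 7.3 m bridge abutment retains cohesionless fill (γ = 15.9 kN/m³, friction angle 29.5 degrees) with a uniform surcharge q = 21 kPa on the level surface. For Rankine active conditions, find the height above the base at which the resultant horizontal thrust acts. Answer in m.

2.76 m

K_a = 0.3401.
Triangular part P₁ = ½K_aγH² = 144.1 at H/3 = 2.433 m; rectangular part P₂ = K_a q H = 52.14 at H/2 = 3.650 m.
ȳ = (P₁·2.433 + P₂·3.650)/(P₁+P₂) = 2.757 m.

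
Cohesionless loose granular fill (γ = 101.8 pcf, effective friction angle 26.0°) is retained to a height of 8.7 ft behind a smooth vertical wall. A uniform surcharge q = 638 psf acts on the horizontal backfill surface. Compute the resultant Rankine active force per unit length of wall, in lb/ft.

K_a = tan²(45° − φ/2) = 0.3905.
Soil triangle: ½ K_a γ H² = 0.5×0.3905×101.8×8.7² = 1504 lb/ft.
Surcharge rectangle: K_a q H = 0.3905×638×8.7 = 2167 lb/ft.
Total = 1504 + 2167 = 3672 lb/ft.

3670 lb/ft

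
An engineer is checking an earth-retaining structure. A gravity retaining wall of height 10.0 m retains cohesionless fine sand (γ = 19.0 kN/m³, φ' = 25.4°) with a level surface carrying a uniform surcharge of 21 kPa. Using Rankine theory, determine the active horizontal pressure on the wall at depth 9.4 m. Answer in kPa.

K_a = (1 − sin φ)/(1 + sin φ) = 0.3996.
σ_v = γz + q = 19.0 × 9.4 + 21 = 199.6 kPa.
σ_h = K_a σ_v = 0.3996 × 199.6 = 79.77 kPa.

79.8 kPa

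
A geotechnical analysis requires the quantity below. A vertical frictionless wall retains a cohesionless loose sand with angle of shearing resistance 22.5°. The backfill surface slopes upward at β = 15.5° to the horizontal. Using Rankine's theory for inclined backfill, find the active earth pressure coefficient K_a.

0.537

K_a = cos β · (cos β − √(cos²β − cos²φ)) / (cos β + √(cos²β − cos²φ)).
cos β = 0.9636, cos φ = 0.9239, √(cos²β − cos²φ) = 0.2739.
K_a = 0.9636 × (0.9636 − 0.2739)/(0.9636 + 0.2739) = 0.5371.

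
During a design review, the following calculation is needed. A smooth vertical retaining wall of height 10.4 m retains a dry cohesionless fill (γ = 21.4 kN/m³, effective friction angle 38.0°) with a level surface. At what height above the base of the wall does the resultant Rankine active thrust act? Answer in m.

3.47 m

K_a = 0.2379.
The pressure distribution is triangular, so the resultant acts at H/3 above the base = 10.4/3 = 3.467 m.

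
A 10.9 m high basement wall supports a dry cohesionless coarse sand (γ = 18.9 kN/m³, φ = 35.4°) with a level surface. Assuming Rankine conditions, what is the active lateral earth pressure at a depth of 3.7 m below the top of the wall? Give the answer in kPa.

18.6 kPa

K_a = (1 − sin φ)/(1 + sin φ) = 0.2664.
σ_h = K_a γ z = 0.2664 × 18.9 × 3.7 = 18.63 kPa.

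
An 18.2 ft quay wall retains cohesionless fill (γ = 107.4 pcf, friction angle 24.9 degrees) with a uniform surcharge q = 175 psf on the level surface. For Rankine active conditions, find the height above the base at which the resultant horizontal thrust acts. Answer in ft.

6.53 ft

K_a = 0.4074.
Triangular part P₁ = ½K_aγH² = 7247 at H/3 = 6.067 ft; rectangular part P₂ = K_a q H = 1298 at H/2 = 9.100 ft.
ȳ = (P₁·6.067 + P₂·9.100)/(P₁+P₂) = 6.527 ft.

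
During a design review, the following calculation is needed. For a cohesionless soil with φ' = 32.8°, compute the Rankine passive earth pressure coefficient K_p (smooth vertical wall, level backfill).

3.36

K_p = (1 + sin φ)/(1 − sin φ) = tan²(45° + 32.8°/2) = 3.364.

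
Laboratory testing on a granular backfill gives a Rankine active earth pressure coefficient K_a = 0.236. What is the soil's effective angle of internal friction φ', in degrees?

K_a = tan²(45° − φ/2) ⇒ 45° − φ/2 = arctan(√0.236) = 25.91°.
φ = 2(45° − 25.91°) = 38.18°.

38.2°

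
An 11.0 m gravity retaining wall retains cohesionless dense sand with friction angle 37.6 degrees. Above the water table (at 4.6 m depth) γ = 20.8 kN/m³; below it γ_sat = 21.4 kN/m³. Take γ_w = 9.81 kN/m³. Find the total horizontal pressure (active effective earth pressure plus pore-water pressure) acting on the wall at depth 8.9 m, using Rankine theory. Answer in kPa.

77.4 kPa

K_a = (1 − sin φ)/(1 + sin φ) = 0.2421.
γ' = 21.4 − 9.81 = 11.59 kN/m³.
Effective vertical stress at 8.9 m: σ'_v = 20.8×4.6 + 11.59×4.30 = 145.5 kPa.
σ'_h = K_a σ'_v = 0.2421 × 145.5 = 35.23 kPa; u = γ_w × 4.30 = 42.18 kPa.
Total σ_h = 35.23 + 42.18 = 77.42 kPa.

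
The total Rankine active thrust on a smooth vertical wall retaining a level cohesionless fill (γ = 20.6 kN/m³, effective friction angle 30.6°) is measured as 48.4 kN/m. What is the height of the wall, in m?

K_a = 0.3253. P_a = ½ K_a γ H² ⇒ H = √(2P_a/(K_a γ)).
H = √(2×48.4/(0.3253×20.6)) = 3.800 m.

3.80 m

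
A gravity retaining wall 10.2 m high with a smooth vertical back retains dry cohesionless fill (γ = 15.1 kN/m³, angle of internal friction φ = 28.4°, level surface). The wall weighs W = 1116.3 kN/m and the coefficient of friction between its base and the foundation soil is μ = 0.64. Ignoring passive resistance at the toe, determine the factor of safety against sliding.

2.56

K_a = tan²(45° − 28.4°/2) = 0.3554.
P_a = ½K_aγH² = 0.5×0.3554×15.1×10.2² = 279.1 kN/m, acting at H/3 = 3.400 m above the base.
FS_sliding = μW / P_a = 0.64×1116.3 / 279.1 = 2.559.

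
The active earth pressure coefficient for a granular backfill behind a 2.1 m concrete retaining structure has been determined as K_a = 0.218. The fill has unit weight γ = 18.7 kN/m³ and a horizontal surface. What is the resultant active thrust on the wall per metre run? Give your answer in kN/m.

P = ½ K_a γ H² = 0.5 × 0.218 × 18.7 × 2.1² = 8.989 kN/m.

8.99 kN/m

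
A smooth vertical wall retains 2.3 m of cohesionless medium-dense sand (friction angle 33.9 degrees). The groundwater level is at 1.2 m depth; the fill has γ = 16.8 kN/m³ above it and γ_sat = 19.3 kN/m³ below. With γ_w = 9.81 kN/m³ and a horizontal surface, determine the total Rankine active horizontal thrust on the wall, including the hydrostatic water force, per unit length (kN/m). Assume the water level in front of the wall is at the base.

17.3 kN/m

K_a = tan²(45° − φ/2) = 0.2839.
γ' = 19.3 − 9.81 = 9.490 kN/m³. Depth below WT = 1.1 m.
σ'_h at WT = K_a γ d_w = 5.724 kPa; at base = 5.724 + K_a γ' × 1.1 = 8.687 kPa.
P₁ (0–1.2 m) = ½×5.724×1.2 = 3.434. P₂ (1.2–2.3 m) = ½(5.724+8.687)×1.1 = 7.926.
P_w = ½ γ_w h₂² = 0.5×9.81×1.1² = 5.935. Total = 3.434+7.926+5.935 = 17.30 kN/m.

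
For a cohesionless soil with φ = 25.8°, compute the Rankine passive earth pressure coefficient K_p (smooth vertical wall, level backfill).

K_p = (1 + sin φ)/(1 − sin φ) = tan²(45° + 25.8°/2) = 2.541.

2.54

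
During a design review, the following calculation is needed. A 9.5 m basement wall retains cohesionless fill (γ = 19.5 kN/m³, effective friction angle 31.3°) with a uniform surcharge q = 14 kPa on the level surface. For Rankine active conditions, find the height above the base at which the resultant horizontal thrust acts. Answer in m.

K_a = 0.3162.
Triangular part P₁ = ½K_aγH² = 278.2 at H/3 = 3.167 m; rectangular part P₂ = K_a q H = 42.06 at H/2 = 4.750 m.
ȳ = (P₁·3.167 + P₂·4.750)/(P₁+P₂) = 3.375 m.

3.37 m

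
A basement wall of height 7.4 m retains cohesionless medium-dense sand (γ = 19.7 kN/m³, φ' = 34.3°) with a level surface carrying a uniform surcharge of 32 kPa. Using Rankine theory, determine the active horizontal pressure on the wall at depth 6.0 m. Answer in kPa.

41.9 kPa

K_a = (1 − sin φ)/(1 + sin φ) = 0.2792.
σ_v = γz + q = 19.7 × 6.0 + 32 = 150.2 kPa.
σ_h = K_a σ_v = 0.2792 × 150.2 = 41.93 kPa.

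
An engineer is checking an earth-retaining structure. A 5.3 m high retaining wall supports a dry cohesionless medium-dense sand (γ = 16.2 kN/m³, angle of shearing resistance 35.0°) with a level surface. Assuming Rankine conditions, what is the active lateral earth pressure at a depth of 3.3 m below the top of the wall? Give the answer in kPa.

K_a = (1 − sin φ)/(1 + sin φ) = 0.2710.
σ_h = K_a γ z = 0.2710 × 16.2 × 3.3 = 14.49 kPa.

14.5 kPa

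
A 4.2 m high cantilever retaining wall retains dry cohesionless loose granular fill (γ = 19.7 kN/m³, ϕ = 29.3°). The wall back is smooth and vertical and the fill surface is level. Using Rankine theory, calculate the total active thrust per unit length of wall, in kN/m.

K_a = tan²(45° − φ/2) = 0.3428.
P_a = ½ K_a γ H² = 0.5 × 0.3428 × 19.7 × 4.2² = 59.57 kN/m.

59.6 kN/m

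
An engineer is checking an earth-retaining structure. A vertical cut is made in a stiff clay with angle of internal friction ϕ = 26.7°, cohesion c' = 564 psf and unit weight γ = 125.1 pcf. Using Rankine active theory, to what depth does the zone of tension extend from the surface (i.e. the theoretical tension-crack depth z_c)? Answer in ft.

14.6 ft

K_a = tan²(45° − 26.7°/2) = 0.3800; √K_a = 0.6164.
The active pressure is zero where K_a γ z = 2c√K_a, so z_c = 2c/(γ√K_a) = 2×564/(125.1×0.6164) = 14.63 ft.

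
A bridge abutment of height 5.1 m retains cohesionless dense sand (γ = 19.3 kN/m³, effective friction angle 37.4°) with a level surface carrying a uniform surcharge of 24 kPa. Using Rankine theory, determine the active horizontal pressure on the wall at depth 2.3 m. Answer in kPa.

K_a = (1 − sin φ)/(1 + sin φ) = 0.2443.
σ_v = γz + q = 19.3 × 2.3 + 24 = 68.39 kPa.
σ_h = K_a σ_v = 0.2443 × 68.39 = 16.71 kPa.

16.7 kPa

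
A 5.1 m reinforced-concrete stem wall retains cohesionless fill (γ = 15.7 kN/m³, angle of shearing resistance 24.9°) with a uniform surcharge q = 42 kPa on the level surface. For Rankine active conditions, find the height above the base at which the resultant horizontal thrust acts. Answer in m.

K_a = 0.4074.
Triangular part P₁ = ½K_aγH² = 83.19 at H/3 = 1.700 m; rectangular part P₂ = K_a q H = 87.27 at H/2 = 2.550 m.
ȳ = (P₁·1.700 + P₂·2.550)/(P₁+P₂) = 2.135 m.

2.14 m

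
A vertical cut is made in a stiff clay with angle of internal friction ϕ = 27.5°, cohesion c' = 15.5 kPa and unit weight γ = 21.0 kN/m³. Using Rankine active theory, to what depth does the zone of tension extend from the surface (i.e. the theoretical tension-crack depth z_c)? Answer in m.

K_a = tan²(45° − 27.5°/2) = 0.3682; √K_a = 0.6068.
The active pressure is zero where K_a γ z = 2c√K_a, so z_c = 2c/(γ√K_a) = 2×15.5/(21.0×0.6068) = 2.433 m.

2.43 m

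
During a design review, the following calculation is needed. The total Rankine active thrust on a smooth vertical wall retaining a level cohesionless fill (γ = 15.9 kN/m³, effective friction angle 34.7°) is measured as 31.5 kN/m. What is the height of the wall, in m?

K_a = 0.2745. P_a = ½ K_a γ H² ⇒ H = √(2P_a/(K_a γ)).
H = √(2×31.5/(0.2745×15.9)) = 3.799 m.

3.80 m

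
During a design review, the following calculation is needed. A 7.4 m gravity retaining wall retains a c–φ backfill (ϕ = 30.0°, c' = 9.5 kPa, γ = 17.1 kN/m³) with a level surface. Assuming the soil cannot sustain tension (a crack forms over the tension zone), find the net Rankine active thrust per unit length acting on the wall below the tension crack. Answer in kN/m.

85.4 kN/m

K_a = 0.3333; √K_a = 0.5774.
Tension-crack depth z_c = 2c/(γ√K_a) = 2×9.5/(17.1×0.5774) = 1.925 m.
σ_a at base = K_a γ H − 2c√K_a = 0.3333×17.1×7.4 − 2×9.5×0.5774 = 31.21 kPa.
P_a = ½ × 31.21 × (H − z_c) = 0.5×31.21×5.475 = 85.45 kN/m.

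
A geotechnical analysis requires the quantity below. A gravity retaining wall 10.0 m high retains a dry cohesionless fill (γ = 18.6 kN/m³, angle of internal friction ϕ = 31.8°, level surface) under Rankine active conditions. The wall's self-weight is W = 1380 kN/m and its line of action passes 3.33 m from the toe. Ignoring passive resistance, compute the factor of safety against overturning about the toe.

4.79

K_a = tan²(45° − 31.8°/2) = 0.3098.
P_a = ½K_aγH² = 0.5×0.3098×18.6×10.0² = 288.1 kN/m, acting at H/3 = 3.333 m above the base.
Overturning moment M_o = P_a × H/3 = 288.1 × 3.333 = 960.4.
Resisting moment M_r = W × 3.33 = 1380 × 3.33 = 4595.
FS_overturning = M_r/M_o = 4595/960.4 = 4.785.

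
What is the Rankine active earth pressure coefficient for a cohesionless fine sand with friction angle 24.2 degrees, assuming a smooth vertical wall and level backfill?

K_a = tan²(45° − φ/2) = tan²(32.90°) = 0.4185.

0.419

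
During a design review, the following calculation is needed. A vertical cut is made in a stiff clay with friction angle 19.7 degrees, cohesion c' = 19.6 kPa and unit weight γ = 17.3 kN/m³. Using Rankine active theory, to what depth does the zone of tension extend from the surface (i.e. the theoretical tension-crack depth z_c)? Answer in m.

3.22 m

K_a = tan²(45° − 19.7°/2) = 0.4958; √K_a = 0.7041.
The active pressure is zero where K_a γ z = 2c√K_a, so z_c = 2c/(γ√K_a) = 2×19.6/(17.3×0.7041) = 3.218 m.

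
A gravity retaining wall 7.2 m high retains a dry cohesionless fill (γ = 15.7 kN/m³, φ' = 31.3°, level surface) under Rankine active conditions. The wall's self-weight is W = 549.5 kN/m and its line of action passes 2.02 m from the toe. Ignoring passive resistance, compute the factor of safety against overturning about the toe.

3.59

K_a = tan²(45° − 31.3°/2) = 0.3162.
P_a = ½K_aγH² = 0.5×0.3162×15.7×7.2² = 128.7 kN/m, acting at H/3 = 2.400 m above the base.
Overturning moment M_o = P_a × H/3 = 128.7 × 2.400 = 308.8.
Resisting moment M_r = W × 2.02 = 549.5 × 2.02 = 1110.
FS_overturning = M_r/M_o = 1110/308.8 = 3.594.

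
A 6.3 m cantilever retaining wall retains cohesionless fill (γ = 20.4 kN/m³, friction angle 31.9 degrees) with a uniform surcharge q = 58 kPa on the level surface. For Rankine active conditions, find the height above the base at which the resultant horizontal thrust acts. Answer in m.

K_a = 0.3085.
Triangular part P₁ = ½K_aγH² = 124.9 at H/3 = 2.100 m; rectangular part P₂ = K_a q H = 112.7 at H/2 = 3.150 m.
ȳ = (P₁·2.100 + P₂·3.150)/(P₁+P₂) = 2.598 m.

2.60 m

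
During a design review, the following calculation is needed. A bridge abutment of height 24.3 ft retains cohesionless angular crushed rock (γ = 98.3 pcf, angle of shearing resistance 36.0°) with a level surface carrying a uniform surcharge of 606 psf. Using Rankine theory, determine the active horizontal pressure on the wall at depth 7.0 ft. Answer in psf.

K_a = (1 − sin φ)/(1 + sin φ) = 0.2596.
σ_v = γz + q = 98.3 × 7.0 + 606 = 1294 psf.
σ_h = K_a σ_v = 0.2596 × 1294 = 336.0 psf.

336 psf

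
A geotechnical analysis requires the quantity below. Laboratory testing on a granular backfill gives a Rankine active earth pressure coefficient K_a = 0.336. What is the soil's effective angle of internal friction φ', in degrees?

K_a = tan²(45° − φ/2) ⇒ 45° − φ/2 = arctan(√0.336) = 30.10°.
φ = 2(45° − 30.10°) = 29.80°.

29.8°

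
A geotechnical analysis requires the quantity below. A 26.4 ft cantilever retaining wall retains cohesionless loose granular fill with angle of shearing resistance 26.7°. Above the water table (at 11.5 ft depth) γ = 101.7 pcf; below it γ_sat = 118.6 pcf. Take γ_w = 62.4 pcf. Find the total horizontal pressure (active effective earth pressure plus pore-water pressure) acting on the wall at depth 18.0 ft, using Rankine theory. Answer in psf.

K_a = (1 − sin φ)/(1 + sin φ) = 0.3800.
γ' = 118.6 − 62.4 = 56.20 pcf.
Effective vertical stress at 18.0 ft: σ'_v = 101.7×11.5 + 56.20×6.50 = 1535 psf.
σ'_h = K_a σ'_v = 0.3800 × 1535 = 583.2 psf; u = γ_w × 6.50 = 405.6 psf.
Total σ_h = 583.2 + 405.6 = 988.8 psf.

989 psf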